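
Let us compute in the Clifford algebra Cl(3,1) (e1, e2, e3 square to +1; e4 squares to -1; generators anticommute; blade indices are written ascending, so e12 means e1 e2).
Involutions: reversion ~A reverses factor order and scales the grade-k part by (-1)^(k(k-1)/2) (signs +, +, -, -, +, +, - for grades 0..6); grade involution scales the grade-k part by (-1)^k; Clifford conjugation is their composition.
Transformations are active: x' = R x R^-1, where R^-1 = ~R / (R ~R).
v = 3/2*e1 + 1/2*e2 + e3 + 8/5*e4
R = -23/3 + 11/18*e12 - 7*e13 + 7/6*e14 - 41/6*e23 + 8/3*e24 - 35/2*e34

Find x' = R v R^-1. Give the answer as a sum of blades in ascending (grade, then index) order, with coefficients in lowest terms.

~R = -23/3 - 11/18*e12 + 7*e13 - 7/6*e14 + 41/6*e23 - 8/3*e24 + 35/2*e34, and R ~R = -12950/81, so R^-1 = ~R / (-12950/81).
R v = -3611/180*e1 - 317/20*e2 + 137/4*e3 + 43/20*e4 - 221/36*e123 + 791/180*e124 - 2317/60*e134 - 447/20*e234
Answer: 6024/1295*e1 + 17333/5180*e2 + 943/259*e3 - 34807/5180*e4


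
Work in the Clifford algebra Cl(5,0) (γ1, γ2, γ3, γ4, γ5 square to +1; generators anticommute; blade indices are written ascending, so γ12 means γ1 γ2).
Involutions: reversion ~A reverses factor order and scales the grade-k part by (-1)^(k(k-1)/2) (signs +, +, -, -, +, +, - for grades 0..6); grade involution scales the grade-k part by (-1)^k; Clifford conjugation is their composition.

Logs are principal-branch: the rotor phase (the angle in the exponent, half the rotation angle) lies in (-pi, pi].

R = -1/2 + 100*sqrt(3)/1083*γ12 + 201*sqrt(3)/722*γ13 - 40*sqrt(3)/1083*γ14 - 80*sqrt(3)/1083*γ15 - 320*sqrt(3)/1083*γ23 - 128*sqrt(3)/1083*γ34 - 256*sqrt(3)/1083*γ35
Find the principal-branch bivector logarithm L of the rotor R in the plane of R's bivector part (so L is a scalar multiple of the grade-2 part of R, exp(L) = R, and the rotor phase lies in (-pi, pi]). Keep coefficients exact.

The scalar part of R is -1/2, which pins the rotor phase on the principal branch; dividing the bivector part by the sine of that phase recovers the unit plane, and L is the phase times that plane.
Concretely: cos(phase) = -1/2 gives phase = ±2*pi/3, and since phase/sin(phase) is even the sign is immaterial: L = (phase/sin(phase)) * <R>_2 = (4*sqrt(3)*pi/9) * <R>_2.
Answer: 400*pi/3249*γ12 + 134*pi/361*γ13 - 160*pi/3249*γ14 - 320*pi/3249*γ15 - 1280*pi/3249*γ23 - 512*pi/3249*γ34 - 1024*pi/3249*γ35


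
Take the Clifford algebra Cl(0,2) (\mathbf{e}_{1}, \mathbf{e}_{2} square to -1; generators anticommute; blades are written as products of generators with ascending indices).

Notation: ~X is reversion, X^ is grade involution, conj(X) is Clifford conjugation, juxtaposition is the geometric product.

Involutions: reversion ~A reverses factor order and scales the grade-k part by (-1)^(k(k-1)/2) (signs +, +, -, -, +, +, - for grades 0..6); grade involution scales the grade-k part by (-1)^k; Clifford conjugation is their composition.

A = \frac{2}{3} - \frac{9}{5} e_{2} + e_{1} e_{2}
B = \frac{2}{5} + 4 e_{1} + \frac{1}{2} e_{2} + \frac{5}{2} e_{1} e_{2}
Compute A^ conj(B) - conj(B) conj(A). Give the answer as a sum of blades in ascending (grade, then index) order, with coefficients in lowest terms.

first term: \frac{11}{3} - \frac{20}{3} e_{1} - \frac{271}{75} e_{2} + \frac{89}{15} e_{1} e_{2}
second term: -\frac{4}{3} + \frac{7}{3} e_{1} - \frac{271}{75} e_{2} - \frac{139}{15} e_{1} e_{2}
Answer: 5 - 9 e_{1} + \frac{76}{5} e_{1} e_{2}


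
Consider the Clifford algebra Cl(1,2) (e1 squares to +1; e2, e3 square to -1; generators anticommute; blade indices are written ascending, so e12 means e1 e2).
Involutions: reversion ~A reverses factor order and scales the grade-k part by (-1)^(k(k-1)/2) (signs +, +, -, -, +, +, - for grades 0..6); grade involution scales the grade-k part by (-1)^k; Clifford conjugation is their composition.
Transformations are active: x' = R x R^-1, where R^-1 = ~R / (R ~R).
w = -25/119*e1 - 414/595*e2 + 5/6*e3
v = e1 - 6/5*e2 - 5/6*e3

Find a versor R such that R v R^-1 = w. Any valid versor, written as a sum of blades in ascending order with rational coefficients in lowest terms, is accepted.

Here q(v) = q(w) = -1021/900; the classical choice R = v + w = 94/119*e1 - 1128/595*e2 then realises v -> w under the sandwich.
Answer: 94/119*e1 - 1128/595*e2


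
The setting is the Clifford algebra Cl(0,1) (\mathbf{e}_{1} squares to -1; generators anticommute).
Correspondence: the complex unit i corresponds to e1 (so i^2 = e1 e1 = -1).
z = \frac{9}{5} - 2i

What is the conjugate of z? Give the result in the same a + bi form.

In blades: z = \frac{9}{5} - 2 e_{1}.
Conjugation here is Clifford conjugation: the scalar is fixed and the grade-1 and grade-2 blades all flip sign, giving \frac{9}{5} + 2 e_{1}; translating back:
Answer: \frac{9}{5} + 2i


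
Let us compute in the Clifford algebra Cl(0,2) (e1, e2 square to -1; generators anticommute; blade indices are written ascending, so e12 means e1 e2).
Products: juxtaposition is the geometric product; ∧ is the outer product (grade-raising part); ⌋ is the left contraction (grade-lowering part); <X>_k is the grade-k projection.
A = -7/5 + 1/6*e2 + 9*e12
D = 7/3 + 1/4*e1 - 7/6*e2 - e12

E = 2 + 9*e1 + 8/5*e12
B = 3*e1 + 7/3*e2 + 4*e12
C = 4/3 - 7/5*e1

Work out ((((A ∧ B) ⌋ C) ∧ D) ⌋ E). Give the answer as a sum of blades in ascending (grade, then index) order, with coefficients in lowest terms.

step 1: -21/5*e1 - 49/15*e2 - 61/10*e12
step 2: -147/25
step 3: -343/25 - 147/100*e1 + 343/50*e2 + 147/25*e12
step 4: -11809/500 - 14063/125*e1 + 294/125*e2 - 2744/125*e12
Answer: -11809/500 - 14063/125*e1 + 294/125*e2 - 2744/125*e12


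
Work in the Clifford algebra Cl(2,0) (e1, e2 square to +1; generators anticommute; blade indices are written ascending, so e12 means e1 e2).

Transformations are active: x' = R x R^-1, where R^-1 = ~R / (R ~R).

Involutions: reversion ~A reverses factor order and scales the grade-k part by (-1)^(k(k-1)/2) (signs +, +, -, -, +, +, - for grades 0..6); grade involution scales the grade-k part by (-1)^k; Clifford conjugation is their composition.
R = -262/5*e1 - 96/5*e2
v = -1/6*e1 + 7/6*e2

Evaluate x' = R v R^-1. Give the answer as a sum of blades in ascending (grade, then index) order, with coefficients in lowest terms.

~R = -262/5*e1 - 96/5*e2, and R ~R = 15572/5, so R^-1 = ~R / (15572/5).
R v = -41/3 - 193/3*e12
Answer: 14635/23358*e1 - 23315/23358*e2


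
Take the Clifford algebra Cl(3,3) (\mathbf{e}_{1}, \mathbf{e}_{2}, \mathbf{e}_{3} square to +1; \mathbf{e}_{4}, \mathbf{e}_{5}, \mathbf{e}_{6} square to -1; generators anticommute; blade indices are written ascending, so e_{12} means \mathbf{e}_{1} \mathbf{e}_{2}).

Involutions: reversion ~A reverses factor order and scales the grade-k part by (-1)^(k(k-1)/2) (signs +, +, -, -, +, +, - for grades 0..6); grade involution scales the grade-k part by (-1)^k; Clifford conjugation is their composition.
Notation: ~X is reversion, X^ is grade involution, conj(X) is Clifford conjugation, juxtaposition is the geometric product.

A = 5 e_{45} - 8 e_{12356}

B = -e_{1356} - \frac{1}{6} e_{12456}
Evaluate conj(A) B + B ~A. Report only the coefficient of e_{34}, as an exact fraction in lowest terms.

first term: 8 e_{2} - \frac{4}{3} e_{34} - \frac{5}{6} e_{126} - 5 e_{1346}
second term: -8 e_{2} - \frac{4}{3} e_{34} - \frac{5}{6} e_{126} + 5 e_{1346}
Answer: -\frac{8}{3}


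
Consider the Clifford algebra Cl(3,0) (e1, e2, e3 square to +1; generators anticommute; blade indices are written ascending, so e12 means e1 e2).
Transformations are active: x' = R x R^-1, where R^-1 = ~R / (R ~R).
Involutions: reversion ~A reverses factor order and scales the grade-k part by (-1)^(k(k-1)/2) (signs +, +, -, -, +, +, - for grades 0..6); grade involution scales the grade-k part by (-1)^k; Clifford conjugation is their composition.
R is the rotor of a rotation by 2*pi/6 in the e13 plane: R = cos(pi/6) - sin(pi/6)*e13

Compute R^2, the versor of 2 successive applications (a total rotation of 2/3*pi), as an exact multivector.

Because a rotor carries half the rotation angle, composing 2 copies of this e13-plane rotor multiplies the phase: 2*(pi/6) = pi/3, hence R^2 = cos(pi/3) - sin(pi/3)*e13.
cos(pi/3) = 1/2 and sin(pi/3) = sqrt(3)/2, so R^2 = 1/2 - sqrt(3)/2*e13. The net rotation is 2/3*pi; the rotor keeps the half-angle phase exactly.
Answer: 1/2 - sqrt(3)/2*e13


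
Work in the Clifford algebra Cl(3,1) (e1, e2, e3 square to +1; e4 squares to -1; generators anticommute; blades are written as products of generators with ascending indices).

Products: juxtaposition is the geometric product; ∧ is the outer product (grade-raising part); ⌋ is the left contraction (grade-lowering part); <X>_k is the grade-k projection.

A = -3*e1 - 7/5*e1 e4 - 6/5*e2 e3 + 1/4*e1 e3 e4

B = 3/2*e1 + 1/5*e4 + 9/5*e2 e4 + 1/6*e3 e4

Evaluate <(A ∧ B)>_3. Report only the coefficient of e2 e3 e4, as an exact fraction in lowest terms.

step 1: -3/5*e1 e4 - 9/5*e1 e2 e3 - 27/5*e1 e2 e4 - 1/2*e1 e3 e4 - 6/25*e2 e3 e4
step 2: -9/5*e1 e2 e3 - 27/5*e1 e2 e4 - 1/2*e1 e3 e4 - 6/25*e2 e3 e4
Answer: -6/25


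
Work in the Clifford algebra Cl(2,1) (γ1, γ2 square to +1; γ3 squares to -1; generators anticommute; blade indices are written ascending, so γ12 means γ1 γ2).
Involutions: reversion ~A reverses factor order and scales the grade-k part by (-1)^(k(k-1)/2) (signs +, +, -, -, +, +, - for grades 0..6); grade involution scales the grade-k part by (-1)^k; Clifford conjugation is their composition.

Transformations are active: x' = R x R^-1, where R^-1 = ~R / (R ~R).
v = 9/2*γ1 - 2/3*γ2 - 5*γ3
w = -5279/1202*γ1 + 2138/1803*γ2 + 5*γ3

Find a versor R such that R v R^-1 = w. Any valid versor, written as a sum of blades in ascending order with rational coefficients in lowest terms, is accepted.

Key observation: q(v) = q(w) = -155/36 (sandwiches preserve the norm), so R = v + w = 65/601*γ1 + 312/601*γ2 works whenever it is invertible — the component of v along it is kept and (v - w)/2 reverses, sending v to w.
Answer: 65/601*γ1 + 312/601*γ2


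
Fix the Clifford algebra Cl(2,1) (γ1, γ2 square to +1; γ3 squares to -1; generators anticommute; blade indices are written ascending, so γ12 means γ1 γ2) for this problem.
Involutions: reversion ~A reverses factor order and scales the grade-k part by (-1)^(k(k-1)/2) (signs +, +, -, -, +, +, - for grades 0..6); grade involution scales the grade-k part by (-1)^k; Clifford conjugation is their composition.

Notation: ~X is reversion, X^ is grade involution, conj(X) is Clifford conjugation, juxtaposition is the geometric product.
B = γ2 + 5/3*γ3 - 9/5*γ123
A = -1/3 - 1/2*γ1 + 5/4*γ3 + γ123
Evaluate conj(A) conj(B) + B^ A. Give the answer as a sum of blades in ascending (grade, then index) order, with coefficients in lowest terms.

first term: -233/60 + 1/3*γ2 + 5/9*γ3 - 13/12*γ12 + 1/6*γ13 - 43/20*γ23 + 3/5*γ123
second term: 233/60 + 1/3*γ2 + 5/9*γ3 - 13/12*γ12 + 1/6*γ13 - 43/20*γ23 - 3/5*γ123
Answer: 2/3*γ2 + 10/9*γ3 - 13/6*γ12 + 1/3*γ13 - 43/10*γ23


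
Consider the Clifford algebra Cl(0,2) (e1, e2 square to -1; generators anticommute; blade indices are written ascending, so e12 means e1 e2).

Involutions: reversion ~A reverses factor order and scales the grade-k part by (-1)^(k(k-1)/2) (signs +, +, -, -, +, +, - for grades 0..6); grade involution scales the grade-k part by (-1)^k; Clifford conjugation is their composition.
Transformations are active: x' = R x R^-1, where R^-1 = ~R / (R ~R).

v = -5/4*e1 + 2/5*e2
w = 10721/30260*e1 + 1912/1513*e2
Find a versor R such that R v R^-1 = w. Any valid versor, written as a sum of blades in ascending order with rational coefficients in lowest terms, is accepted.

R = v + w = -6776/7565*e1 + 12586/7565*e2 works: the equal norms (-689/400) guarantee its sandwich swaps v into w.
Answer: -6776/7565*e1 + 12586/7565*e2


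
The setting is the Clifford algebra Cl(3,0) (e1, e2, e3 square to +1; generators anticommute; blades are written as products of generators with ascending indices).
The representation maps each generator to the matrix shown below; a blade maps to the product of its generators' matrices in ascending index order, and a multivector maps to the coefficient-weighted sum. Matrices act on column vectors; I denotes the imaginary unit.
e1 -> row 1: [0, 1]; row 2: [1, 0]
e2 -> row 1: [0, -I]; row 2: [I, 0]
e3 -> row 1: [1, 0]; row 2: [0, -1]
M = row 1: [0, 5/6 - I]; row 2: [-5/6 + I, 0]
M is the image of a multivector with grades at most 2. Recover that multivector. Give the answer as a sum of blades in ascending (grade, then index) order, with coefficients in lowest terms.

Method: 1, rho(e1), rho(e2), rho(e3) form a trace-orthogonal basis of the 2x2 complex matrices (tr(X Y) = 2 if X = Y, else 0), so M = m0*1 + m1*rho(e1) + m2*rho(e2) + m3*rho(e3) with m0 = tr(M)/2 = 0, m1 = tr(M rho(e1))/2 = 0, m2 = tr(M rho(e2))/2 = 1 + 5*I/6, m3 = tr(M rho(e3))/2 = 0.
Multiplying table entries, the bivector images are rho(e1 e2) = I*rho(e3), rho(e1 e3) = -I*rho(e2), rho(e2 e3) = I*rho(e1); with real blade coefficients the real parts of m0..m3 are the coefficients of 1, e1, e2, e3 and the imaginary parts give the bivectors (e2 e3: Im m1, e1 e3: -Im m2, e1 e2: Im m3).
Answer: e2 - 5/6*e1 e3


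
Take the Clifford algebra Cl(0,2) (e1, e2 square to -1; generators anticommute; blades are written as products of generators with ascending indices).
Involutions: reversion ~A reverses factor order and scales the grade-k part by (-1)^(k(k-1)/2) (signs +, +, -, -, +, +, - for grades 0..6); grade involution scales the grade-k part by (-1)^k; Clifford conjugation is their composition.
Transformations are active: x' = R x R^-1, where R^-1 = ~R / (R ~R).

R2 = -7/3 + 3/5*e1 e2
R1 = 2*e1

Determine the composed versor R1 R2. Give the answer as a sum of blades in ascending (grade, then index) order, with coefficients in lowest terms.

Distribute over the terms of R1 (each basis-blade product reordered to ascending indices, repeated generators contracted through their squares):
(2*e1) R2 = -14/3*e1 - 6/5*e2
Answer: -14/3*e1 - 6/5*e2


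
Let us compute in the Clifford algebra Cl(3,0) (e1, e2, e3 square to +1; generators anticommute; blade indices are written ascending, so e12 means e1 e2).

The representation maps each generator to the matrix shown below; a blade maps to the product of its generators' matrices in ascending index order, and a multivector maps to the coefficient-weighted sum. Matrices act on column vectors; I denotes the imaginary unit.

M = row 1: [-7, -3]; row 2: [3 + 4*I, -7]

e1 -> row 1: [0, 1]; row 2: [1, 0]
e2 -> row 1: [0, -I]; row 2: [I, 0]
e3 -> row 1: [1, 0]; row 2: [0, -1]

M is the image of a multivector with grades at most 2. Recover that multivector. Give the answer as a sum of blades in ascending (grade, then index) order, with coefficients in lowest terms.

Method: 1, rho(e1), rho(e2), rho(e3) form a trace-orthogonal basis of the 2x2 complex matrices (tr(X Y) = 2 if X = Y, else 0), so M = m0*1 + m1*rho(e1) + m2*rho(e2) + m3*rho(e3) with m0 = tr(M)/2 = -7, m1 = tr(M rho(e1))/2 = 2*I, m2 = tr(M rho(e2))/2 = 2 - 3*I, m3 = tr(M rho(e3))/2 = 0.
Multiplying table entries, the bivector images are rho(e12) = I*rho(e3), rho(e13) = -I*rho(e2), rho(e23) = I*rho(e1); with real blade coefficients the real parts of m0..m3 are the coefficients of 1, e1, e2, e3 and the imaginary parts give the bivectors (e23: Im m1, e13: -Im m2, e12: Im m3).
Answer: -7 + 2*e2 + 3*e13 + 2*e23


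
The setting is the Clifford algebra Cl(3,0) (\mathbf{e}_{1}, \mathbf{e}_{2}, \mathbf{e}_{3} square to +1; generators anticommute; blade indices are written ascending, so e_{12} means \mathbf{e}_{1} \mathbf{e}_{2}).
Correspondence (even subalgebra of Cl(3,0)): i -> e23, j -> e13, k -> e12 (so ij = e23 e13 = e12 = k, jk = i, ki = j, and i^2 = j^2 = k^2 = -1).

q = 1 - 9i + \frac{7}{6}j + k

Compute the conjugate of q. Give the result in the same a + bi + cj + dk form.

In blades: q = 1 + e_{12} + \frac{7}{6} e_{13} - 9 e_{23}.
Quaternion conjugation is reversion on the even subalgebra: the scalar is fixed and every grade-2 blade flips sign, giving 1 - e_{12} - \frac{7}{6} e_{13} + 9 e_{23}; translating back:
Answer: 1 + 9i - \frac{7}{6}j - k


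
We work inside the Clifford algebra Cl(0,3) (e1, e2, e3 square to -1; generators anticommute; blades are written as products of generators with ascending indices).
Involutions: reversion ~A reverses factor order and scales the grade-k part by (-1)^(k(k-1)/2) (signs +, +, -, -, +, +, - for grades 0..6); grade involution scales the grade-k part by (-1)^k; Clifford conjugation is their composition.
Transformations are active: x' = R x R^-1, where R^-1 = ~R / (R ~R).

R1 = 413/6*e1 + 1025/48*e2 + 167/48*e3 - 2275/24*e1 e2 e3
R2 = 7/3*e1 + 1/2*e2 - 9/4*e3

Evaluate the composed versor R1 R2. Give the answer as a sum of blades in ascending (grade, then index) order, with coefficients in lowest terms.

Distribute over the terms of R2 (each basis-blade product reordered to ascending indices, repeated generators contracted through their squares):
R1 (7/3*e1) = -2891/18 - 7175/144*e1 e2 - 1169/144*e1 e3 + 15925/72*e2 e3
R1 (1/2*e2) = -1025/96 + 413/12*e1 e2 - 2275/48*e1 e3 - 167/96*e2 e3
R1 (-9/4*e3) = 501/64 - 6825/32*e1 e2 - 1239/8*e1 e3 - 3075/64*e2 e3
Summing the partial products and collecting blades:
Answer: -94153/576 - 65863/288*e1 e2 - 3787/18*e1 e3 + 98723/576*e2 e3


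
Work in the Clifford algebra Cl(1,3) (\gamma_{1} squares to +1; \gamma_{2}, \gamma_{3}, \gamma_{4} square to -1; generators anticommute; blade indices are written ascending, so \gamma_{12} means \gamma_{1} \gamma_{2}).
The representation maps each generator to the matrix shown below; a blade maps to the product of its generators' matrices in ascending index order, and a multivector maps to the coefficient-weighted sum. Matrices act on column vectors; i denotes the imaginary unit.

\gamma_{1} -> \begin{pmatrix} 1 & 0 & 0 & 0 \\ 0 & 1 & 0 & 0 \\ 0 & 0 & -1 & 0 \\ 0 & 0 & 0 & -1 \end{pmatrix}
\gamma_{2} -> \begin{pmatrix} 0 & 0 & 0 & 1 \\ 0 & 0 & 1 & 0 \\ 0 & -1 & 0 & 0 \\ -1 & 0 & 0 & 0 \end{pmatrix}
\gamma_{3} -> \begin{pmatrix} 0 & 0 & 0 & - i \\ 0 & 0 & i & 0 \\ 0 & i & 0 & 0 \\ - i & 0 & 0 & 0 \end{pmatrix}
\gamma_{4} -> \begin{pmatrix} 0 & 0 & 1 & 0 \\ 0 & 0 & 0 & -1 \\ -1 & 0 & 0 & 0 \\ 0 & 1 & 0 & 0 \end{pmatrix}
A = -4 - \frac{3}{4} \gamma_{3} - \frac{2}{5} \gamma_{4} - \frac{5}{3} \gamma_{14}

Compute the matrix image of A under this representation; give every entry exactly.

Bivector images (products of the table entries): rho(\gamma_{14}) = rho(\gamma_{1})rho(\gamma_{4}) = \begin{pmatrix} 0 & 0 & 1 & 0 \\ 0 & 0 & 0 & -1 \\ 1 & 0 & 0 & 0 \\ 0 & -1 & 0 & 0 \end{pmatrix}.
M = (-4)*1 + (-\frac{3}{4})*rho(\gamma_{3}) + (-\frac{2}{5})*rho(\gamma_{4}) + (-\frac{5}{3})*rho(\gamma_{14}), summed entrywise (1 is the identity matrix):
Answer: \begin{pmatrix} -4 & 0 & - \frac{31}{15} & \frac{3 i}{4} \\ 0 & -4 & - \frac{3 i}{4} & \frac{31}{15} \\ - \frac{19}{15} & - \frac{3 i}{4} & -4 & 0 \\ \frac{3 i}{4} & \frac{19}{15} & 0 & -4 \end{pmatrix}


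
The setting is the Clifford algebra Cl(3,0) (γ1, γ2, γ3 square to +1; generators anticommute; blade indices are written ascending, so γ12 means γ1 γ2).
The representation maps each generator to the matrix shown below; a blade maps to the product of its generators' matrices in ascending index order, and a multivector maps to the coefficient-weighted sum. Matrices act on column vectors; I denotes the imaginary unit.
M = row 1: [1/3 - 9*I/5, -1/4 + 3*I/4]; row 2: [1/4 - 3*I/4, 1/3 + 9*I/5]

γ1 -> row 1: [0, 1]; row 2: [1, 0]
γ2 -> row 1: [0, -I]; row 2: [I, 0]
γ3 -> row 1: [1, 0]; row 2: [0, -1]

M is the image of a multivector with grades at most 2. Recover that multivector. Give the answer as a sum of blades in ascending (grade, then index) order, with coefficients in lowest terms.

Method: 1, rho(γ1), rho(γ2), rho(γ3) form a trace-orthogonal basis of the 2x2 complex matrices (tr(X Y) = 2 if X = Y, else 0), so M = m0*1 + m1*rho(γ1) + m2*rho(γ2) + m3*rho(γ3) with m0 = tr(M)/2 = 1/3, m1 = tr(M rho(γ1))/2 = 0, m2 = tr(M rho(γ2))/2 = -3/4 - I/4, m3 = tr(M rho(γ3))/2 = -9*I/5.
Multiplying table entries, the bivector images are rho(γ12) = I*rho(γ3), rho(γ13) = -I*rho(γ2), rho(γ23) = I*rho(γ1); with real blade coefficients the real parts of m0..m3 are the coefficients of 1, γ1, γ2, γ3 and the imaginary parts give the bivectors (γ23: Im m1, γ13: -Im m2, γ12: Im m3).
Answer: 1/3 - 3/4*γ2 - 9/5*γ12 + 1/4*γ13


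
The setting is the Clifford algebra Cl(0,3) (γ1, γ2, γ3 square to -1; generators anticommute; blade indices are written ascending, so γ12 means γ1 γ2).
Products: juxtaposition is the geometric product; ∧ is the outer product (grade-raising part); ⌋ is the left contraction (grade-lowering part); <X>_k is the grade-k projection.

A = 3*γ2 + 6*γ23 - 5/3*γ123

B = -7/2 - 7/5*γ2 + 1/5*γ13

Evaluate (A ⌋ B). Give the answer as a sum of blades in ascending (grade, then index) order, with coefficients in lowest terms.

step 1: 21/5
Answer: 21/5


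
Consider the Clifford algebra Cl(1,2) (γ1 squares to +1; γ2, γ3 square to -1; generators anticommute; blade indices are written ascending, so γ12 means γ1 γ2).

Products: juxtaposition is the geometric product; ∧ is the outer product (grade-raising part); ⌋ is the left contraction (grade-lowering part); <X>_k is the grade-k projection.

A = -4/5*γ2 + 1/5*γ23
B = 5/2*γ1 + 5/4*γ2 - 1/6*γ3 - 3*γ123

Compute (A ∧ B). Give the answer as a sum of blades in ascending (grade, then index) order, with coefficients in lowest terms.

step 1: 2*γ12 + 2/15*γ23 + 1/2*γ123
Answer: 2*γ12 + 2/15*γ23 + 1/2*γ123


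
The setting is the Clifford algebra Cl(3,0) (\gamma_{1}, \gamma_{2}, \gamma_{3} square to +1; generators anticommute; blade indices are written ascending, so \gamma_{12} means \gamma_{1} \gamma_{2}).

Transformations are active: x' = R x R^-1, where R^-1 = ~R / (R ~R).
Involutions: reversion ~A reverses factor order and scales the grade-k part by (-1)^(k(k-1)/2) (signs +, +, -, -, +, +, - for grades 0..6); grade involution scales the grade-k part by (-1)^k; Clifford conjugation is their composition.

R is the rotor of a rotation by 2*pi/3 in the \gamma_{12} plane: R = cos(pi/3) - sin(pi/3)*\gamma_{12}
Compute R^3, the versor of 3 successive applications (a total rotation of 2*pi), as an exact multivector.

Half-angle bookkeeping: 3 applications in \gamma_{12} add up to rotor phase 3*pi/3 = \pi, so R^3 = cos(\pi) - sin(\pi)*\gamma_{12}.
cos(\pi) = -1 and sin(\pi) = 0, so R^3 = -1. The total rotation 2*pi is 1 full turn, so every vector returns to itself, yet the rotor is -1, on the OTHER sheet of the double cover (an odd number of 2*pi turns).
Answer: -1


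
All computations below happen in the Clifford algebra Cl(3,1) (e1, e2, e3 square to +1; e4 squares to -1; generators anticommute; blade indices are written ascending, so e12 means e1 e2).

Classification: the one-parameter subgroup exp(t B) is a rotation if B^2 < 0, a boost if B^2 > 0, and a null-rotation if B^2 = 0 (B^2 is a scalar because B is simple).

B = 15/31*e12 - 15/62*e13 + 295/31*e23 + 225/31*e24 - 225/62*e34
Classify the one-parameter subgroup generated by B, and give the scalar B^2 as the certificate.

B^2 term by term: the squares give (15/31)^2*(e12)^2 + (-15/62)^2*(e13)^2 + (295/31)^2*(e23)^2 + (225/31)^2*(e24)^2 + (-225/62)^2*(e34)^2 = 225/961*(-1) + 225/3844*(-1) + 87025/961*(-1) + 50625/961*(+1) + 50625/3844*(+1) = -25 (each basis 2-blade squares to minus the product of its generators' squares); cross terms between blades sharing an index anticommute and cancel; the commuting (index-disjoint) pairs give grade-4 terms 2*c*c'*(blade product), which cancel blade by blade — e1234: -3375/961 + 3375/961 = 0 — confirming B is simple. So B^2 = -25.
Answer: rotation, certificate B^2 = -25. The invariant at work: B^2 = -25 is unchanged by conjugation, hence its sign classifies the subgroup whatever basis B is written in.


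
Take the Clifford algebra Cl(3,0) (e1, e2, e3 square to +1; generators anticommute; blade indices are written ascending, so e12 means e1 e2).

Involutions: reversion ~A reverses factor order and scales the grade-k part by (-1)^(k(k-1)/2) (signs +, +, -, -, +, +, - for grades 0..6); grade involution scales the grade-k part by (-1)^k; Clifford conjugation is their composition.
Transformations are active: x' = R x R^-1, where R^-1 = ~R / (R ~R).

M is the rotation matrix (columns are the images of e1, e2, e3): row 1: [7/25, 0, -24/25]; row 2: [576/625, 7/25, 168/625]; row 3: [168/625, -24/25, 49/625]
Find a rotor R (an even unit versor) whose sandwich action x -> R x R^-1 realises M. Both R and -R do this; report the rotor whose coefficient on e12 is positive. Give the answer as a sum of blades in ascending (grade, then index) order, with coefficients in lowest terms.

Method: write R = a + b12*e12 + b13*e13 + b23*e23 with a^2 + b12^2 + b13^2 + b23^2 = 1 (so R^-1 = ~R). Expanding the columns R e_j ~R gives tr M = 4a^2 - 1 and, from the antisymmetric part, M21 - M12 = -4a*b12, M13 - M31 = 4a*b13, M32 - M23 = -4a*b23.
Here tr M = 399/625, so a^2 = (1 + tr M)/4 = 256/625 and a = ±16/25. Taking a = 16/25: M21 - M12 = 576/625, M13 - M31 = -768/625, M32 - M23 = -768/625, giving b12 = -9/25, b13 = -12/25, b23 = 12/25, i.e. R = 16/25 - 9/25*e12 - 12/25*e13 + 12/25*e23.
Its e12 coefficient is negative, so report the other preimage -R.
Answer: -16/25 + 9/25*e12 + 12/25*e13 - 12/25*e23. Key observation: the double cover Spin(3) -> SO(3) sends R and -R to the same matrix (trace 399/625 here), so the stated sign of the e12 coefficient is what selects one sheet.


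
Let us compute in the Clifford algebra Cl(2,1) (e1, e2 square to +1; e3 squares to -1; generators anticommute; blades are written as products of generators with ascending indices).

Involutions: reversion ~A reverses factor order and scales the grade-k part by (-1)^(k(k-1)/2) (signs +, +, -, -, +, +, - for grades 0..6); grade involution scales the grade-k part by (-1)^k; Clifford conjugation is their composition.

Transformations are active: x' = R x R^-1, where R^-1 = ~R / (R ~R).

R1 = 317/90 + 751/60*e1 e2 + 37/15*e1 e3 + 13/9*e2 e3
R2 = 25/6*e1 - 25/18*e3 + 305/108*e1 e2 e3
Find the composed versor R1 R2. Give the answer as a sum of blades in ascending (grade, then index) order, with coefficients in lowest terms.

Distribute over the terms of R2 (each basis-blade product reordered to ascending indices, repeated generators contracted through their squares):
R1 (25/6*e1) = 1585/108*e1 - 3755/72*e2 - 185/18*e3 + 325/54*e1 e2 e3
R1 (-25/18*e3) = 185/54*e1 + 325/162*e2 - 1585/324*e3 - 3755/216*e1 e2 e3
R1 (305/108*e1 e2 e3) = 3965/972*e1 - 2257/324*e2 - 45811/1296*e3 + 19337/1944*e1 e2 e3
Summing the partial products and collecting blades:
Answer: 5390/243*e1 - 37009/648*e2 - 65471/1296*e3 - 1379/972*e1 e2 e3


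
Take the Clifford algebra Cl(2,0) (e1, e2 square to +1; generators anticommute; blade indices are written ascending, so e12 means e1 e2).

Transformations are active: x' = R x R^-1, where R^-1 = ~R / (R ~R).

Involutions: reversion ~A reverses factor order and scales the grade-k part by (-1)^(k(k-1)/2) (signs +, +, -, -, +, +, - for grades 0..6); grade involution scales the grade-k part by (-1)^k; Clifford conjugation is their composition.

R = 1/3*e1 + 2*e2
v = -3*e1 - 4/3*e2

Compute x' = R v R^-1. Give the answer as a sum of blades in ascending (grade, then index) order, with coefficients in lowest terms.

~R = 1/3*e1 + 2*e2, and R ~R = 37/9, so R^-1 = ~R / (37/9).
R v = -11/3 + 50/9*e12
Answer: 89/37*e1 - 248/111*e2


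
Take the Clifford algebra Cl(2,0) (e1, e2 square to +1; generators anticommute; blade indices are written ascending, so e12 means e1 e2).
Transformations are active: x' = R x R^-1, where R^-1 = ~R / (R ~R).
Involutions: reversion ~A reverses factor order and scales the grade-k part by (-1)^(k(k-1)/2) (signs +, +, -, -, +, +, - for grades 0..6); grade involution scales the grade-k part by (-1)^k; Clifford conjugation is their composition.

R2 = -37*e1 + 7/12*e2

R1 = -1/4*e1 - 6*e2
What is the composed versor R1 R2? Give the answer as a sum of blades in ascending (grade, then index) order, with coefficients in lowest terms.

Distribute over the terms of R1 (each basis-blade product reordered to ascending indices, repeated generators contracted through their squares):
(-1/4*e1) R2 = 37/4 - 7/48*e12
(-6*e2) R2 = -7/2 - 222*e12
Summing the partial products and collecting blades:
Answer: 23/4 - 10663/48*e12


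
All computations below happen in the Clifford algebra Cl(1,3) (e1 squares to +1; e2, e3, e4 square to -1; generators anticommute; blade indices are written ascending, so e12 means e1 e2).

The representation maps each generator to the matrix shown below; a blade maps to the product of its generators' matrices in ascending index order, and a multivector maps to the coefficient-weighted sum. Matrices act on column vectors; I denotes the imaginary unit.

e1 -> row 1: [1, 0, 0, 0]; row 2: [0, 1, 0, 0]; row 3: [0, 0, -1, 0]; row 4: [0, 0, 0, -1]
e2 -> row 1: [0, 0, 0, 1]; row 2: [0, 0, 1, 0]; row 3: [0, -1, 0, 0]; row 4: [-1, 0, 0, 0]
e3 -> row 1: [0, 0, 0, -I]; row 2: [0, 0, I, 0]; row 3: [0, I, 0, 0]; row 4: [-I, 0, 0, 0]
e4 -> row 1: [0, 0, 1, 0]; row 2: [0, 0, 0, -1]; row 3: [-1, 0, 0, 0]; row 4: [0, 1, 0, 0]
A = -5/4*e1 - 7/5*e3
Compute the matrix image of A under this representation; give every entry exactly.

M = (-5/4)*rho(e1) + (-7/5)*rho(e3), summed entrywise:
Answer: row 1: [-5/4, 0, 0, 7*I/5]; row 2: [0, -5/4, -7*I/5, 0]; row 3: [0, -7*I/5, 5/4, 0]; row 4: [7*I/5, 0, 0, 5/4]


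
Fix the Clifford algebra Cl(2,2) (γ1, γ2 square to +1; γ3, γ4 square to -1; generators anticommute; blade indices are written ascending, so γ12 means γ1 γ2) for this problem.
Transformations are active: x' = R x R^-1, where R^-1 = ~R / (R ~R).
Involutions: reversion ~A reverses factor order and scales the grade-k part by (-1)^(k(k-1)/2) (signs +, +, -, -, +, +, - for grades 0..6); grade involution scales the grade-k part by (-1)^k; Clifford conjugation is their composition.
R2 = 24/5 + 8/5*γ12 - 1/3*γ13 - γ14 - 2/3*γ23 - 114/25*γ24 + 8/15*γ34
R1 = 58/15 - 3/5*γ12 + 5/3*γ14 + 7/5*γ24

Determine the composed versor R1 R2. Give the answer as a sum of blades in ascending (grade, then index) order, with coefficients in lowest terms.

Distribute over the terms of R1 (each basis-blade product reordered to ascending indices, repeated generators contracted through their squares):
(58/15) R2 = 464/25 + 464/75*γ12 - 58/45*γ13 - 58/15*γ14 - 116/45*γ23 - 2204/125*γ24 + 464/225*γ34
(-3/5*γ12) R2 = 24/25 - 72/25*γ12 + 2/5*γ13 + 342/125*γ14 - 1/5*γ23 - 3/5*γ24 - 8/25*γ1234
(5/3*γ14) R2 = -5/3 - 38/5*γ12 + 8/9*γ13 + 8*γ14 + 8/3*γ24 - 5/9*γ34 - 10/9*γ1234
(7/5*γ24) R2 = -798/125 + 7/5*γ12 - 56/25*γ14 + 56/75*γ23 + 168/25*γ24 - 14/15*γ34 + 7/15*γ1234
Summing the partial products and collecting blades:
Answer: 4301/375 - 217/75*γ12 + 1736/375*γ14 - 457/225*γ23 - 3317/375*γ24 + 43/75*γ34 - 217/225*γ1234


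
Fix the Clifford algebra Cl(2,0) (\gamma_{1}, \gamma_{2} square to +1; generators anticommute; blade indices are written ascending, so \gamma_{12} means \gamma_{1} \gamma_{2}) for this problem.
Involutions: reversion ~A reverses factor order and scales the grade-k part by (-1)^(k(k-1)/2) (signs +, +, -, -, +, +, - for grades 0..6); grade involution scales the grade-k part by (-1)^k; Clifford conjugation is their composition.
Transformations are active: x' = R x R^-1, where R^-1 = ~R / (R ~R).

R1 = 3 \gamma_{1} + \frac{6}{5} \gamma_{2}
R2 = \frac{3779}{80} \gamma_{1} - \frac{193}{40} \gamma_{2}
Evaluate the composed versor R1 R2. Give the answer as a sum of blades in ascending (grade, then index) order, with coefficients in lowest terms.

Distribute over the terms of R1 (each basis-blade product reordered to ascending indices, repeated generators contracted through their squares):
(3 \gamma_{1}) R2 = \frac{11337}{80} - \frac{579}{40} \gamma_{12}
(\frac{6}{5} \gamma_{2}) R2 = -\frac{579}{100} - \frac{11337}{200} \gamma_{12}
Summing the partial products and collecting blades:
Answer: \frac{54369}{400} - \frac{1779}{25} \gamma_{12}


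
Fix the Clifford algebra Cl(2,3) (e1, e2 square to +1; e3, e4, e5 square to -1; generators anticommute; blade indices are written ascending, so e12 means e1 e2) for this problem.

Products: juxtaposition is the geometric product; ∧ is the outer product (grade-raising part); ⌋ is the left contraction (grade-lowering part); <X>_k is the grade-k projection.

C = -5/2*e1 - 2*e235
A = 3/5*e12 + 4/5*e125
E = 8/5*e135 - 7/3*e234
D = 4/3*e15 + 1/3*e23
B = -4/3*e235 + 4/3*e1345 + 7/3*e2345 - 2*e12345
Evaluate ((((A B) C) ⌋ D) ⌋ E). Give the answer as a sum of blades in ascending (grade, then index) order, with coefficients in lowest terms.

step 1: 16/15*e13 - 8/5*e34 + 28/15*e134 - 4/5*e135 - 16/15*e234 + 6/5*e345 + 7/5*e1345 - 4/5*e2345
step 2: 8/3*e3 - 8/5*e4 - 8/5*e12 + 12/5*e24 - 14/3*e34 + 2*e35 + 32/15*e45 + 14/5*e124 - 32/15*e125 + 4*e134 + 16/5*e245 + 7/2*e345 - 8/3*e1234 - 56/15*e1245 + 3*e1345 + 2*e12345
step 3: 8/9*e2
step 4: -56/27*e34
Answer: -56/27*e34


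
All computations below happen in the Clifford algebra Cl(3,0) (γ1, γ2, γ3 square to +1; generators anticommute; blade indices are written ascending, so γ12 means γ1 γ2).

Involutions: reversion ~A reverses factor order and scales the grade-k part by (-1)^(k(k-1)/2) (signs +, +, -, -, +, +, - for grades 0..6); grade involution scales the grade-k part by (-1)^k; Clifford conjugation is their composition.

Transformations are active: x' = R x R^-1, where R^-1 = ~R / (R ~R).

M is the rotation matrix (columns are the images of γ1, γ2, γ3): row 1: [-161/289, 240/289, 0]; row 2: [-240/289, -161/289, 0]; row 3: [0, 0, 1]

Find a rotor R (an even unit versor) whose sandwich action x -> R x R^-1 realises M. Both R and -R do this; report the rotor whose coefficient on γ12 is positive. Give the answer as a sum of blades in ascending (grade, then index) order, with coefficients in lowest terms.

Method: write R = a + b12*γ12 + b13*γ13 + b23*γ23 with a^2 + b12^2 + b13^2 + b23^2 = 1 (so R^-1 = ~R). Expanding the columns R e_j ~R gives tr M = 4a^2 - 1 and, from the antisymmetric part, M21 - M12 = -4a*b12, M13 - M31 = 4a*b13, M32 - M23 = -4a*b23.
Here tr M = -33/289, so a^2 = (1 + tr M)/4 = 64/289 and a = ±8/17. Taking a = 8/17: M21 - M12 = -480/289, M13 - M31 = 0, M32 - M23 = 0, giving b12 = 15/17, b13 = 0, b23 = 0, i.e. R = 8/17 + 15/17*γ12.
Its γ12 coefficient is already positive.
Answer: 8/17 + 15/17*γ12. Recall the cover is two-to-one: with M of trace -33/289, both preimages act alike, and the stated γ12 sign chooses the sheet.


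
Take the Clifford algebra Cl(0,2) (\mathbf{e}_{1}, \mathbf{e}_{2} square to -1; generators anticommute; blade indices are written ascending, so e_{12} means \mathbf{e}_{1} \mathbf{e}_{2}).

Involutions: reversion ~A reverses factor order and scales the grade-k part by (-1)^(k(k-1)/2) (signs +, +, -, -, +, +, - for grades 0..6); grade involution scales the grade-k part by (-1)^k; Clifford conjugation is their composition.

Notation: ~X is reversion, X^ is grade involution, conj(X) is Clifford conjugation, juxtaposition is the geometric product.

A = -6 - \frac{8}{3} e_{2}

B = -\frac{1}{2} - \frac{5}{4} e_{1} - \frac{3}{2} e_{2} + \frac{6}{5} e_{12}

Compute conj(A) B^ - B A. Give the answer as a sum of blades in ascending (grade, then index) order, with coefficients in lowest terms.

first term: -1 - \frac{43}{10} e_{1} - \frac{31}{3} e_{2} - \frac{158}{15} e_{12}
second term: -1 + \frac{107}{10} e_{1} + \frac{31}{3} e_{2} - \frac{58}{15} e_{12}
Answer: -15 e_{1} - \frac{62}{3} e_{2} - \frac{20}{3} e_{12}


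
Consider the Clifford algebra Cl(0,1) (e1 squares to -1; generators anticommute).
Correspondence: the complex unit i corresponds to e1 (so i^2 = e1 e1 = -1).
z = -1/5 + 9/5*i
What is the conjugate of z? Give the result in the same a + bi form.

In blades: z = -1/5 + 9/5*e1.
Conjugation here is Clifford conjugation: the scalar is fixed and the grade-1 and grade-2 blades all flip sign, giving -1/5 - 9/5*e1; translating back:
Answer: -1/5 - 9/5*i


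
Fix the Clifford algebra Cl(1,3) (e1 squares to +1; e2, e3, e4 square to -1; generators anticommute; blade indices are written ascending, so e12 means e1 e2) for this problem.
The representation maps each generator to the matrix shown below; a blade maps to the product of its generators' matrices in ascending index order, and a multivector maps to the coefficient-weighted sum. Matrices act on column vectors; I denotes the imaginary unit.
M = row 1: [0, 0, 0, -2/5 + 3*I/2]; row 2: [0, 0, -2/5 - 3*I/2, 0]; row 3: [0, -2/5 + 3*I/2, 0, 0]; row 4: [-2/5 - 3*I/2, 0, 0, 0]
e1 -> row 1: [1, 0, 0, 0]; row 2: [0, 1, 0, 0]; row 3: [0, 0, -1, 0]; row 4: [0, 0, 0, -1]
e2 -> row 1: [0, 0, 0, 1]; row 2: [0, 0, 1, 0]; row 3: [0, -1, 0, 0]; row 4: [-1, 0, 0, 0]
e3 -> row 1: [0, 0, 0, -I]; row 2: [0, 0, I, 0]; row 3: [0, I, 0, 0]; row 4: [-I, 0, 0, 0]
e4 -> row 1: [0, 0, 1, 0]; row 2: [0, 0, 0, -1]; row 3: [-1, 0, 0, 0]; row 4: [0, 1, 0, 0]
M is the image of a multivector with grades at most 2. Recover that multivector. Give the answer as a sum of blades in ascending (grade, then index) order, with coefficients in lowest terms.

Method: the blade images are trace-orthogonal — tr(rho(e_A) rho(e_B)^-1) = 4 if A = B and 0 otherwise — and rho(e_A)^-1 = (e_A)^2 * rho(e_A) with (e_A)^2 = +1 or -1, so the coefficient of e_A in the preimage is (e_A)^2 * tr(M rho(e_A))/4.
Nonzero projections over blades of grade <= 2: e12: (e12)^2 = +1, tr(M rho(e12)) = -8/5, coefficient -2/5; e13: (e13)^2 = +1, tr(M rho(e13)) = -6, coefficient -3/2. Every other blade of grade <= 2 projects to 0.
Answer: -2/5*e12 - 3/2*e13


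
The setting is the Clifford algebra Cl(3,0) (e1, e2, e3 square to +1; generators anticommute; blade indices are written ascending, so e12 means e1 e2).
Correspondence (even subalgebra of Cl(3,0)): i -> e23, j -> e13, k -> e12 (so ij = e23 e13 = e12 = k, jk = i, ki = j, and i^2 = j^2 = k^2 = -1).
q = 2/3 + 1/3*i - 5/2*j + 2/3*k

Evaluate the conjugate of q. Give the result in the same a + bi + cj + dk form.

In blades: q = 2/3 + 2/3*e12 - 5/2*e13 + 1/3*e23.
Quaternion conjugation is reversion on the even subalgebra: the scalar is fixed and every grade-2 blade flips sign, giving 2/3 - 2/3*e12 + 5/2*e13 - 1/3*e23; translating back:
Answer: 2/3 - 1/3*i + 5/2*j - 2/3*k


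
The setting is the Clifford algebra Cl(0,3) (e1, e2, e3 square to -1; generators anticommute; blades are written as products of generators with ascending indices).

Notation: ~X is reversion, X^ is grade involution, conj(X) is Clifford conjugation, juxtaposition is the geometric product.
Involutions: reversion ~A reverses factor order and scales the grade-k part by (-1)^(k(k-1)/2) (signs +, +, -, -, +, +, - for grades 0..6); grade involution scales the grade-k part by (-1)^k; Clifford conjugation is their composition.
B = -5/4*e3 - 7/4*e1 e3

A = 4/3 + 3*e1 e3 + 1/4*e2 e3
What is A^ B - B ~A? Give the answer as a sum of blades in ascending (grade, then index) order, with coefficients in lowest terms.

first term: 21/4 + 15/4*e1 + 5/16*e2 - 5/3*e3 + 7/16*e1 e2 - 7/3*e1 e3
second term: -21/4 + 15/4*e1 + 5/16*e2 - 5/3*e3 + 7/16*e1 e2 - 7/3*e1 e3
Answer: 21/2


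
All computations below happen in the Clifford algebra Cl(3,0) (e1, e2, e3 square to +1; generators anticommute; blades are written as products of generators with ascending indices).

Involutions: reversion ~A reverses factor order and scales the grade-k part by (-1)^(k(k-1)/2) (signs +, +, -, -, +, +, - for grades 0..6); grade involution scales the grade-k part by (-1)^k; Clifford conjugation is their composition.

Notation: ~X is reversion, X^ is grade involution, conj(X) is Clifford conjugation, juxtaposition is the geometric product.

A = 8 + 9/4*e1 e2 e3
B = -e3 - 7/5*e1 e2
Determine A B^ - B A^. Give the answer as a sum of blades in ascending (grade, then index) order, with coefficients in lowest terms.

first term: 223/20*e3 - 179/20*e1 e2
second term: -223/20*e3 - 179/20*e1 e2
Answer: 223/10*e3
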